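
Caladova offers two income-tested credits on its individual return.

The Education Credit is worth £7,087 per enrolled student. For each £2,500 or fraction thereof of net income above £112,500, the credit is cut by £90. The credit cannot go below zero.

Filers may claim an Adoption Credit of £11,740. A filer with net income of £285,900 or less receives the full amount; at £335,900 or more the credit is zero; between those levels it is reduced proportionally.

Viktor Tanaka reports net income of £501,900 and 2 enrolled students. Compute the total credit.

Education Credit: base = 2 × £7,087 = £14,174. income exceeds £112,500 by £389,400, which is 156 full-or-partial £2,500 increments; reduction = 156 × £90 = £14,040, leaving £134.
Adoption Credit: £501,900 is at or above £335,900, so the credit is £0.
Total: £134 + £0 = £134.

£134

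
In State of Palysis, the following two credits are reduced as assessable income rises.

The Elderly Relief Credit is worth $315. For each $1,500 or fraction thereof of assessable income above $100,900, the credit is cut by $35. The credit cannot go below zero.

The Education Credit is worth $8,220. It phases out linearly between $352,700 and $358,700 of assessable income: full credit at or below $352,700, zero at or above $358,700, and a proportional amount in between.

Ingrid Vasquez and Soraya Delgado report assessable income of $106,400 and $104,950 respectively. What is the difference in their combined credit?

Ingrid ($106,400): Elderly Relief Credit: income exceeds $100,900 by $5,500, which is 4 full-or-partial $1,500 increments; reduction = 4 × $35 = $140, leaving $175. Education Credit: $106,400 is at or below the $352,700 threshold, so the full $8,220 applies. total $175 + $8,220 = $8,395
Soraya ($104,950): Elderly Relief Credit: income exceeds $100,900 by $4,050, which is 3 full-or-partial $1,500 increments; reduction = 3 × $35 = $105, leaving $210. Education Credit: $104,950 is at or below the $352,700 threshold, so the full $8,220 applies. total $210 + $8,220 = $8,430
Difference: |$8,395 − $8,430| = $35.

$35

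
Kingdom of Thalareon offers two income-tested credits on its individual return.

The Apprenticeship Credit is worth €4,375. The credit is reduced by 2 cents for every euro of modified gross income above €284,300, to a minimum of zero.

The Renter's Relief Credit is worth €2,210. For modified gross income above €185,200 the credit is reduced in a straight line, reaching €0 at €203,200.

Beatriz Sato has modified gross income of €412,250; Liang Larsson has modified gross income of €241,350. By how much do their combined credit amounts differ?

Beatriz (€412,250): Apprenticeship Credit: 2% of the €127,950 excess over €284,300 is €2,559; credit = €4,375 − €2,559 = €1,816. Renter's Relief Credit: €412,250 is at or above €203,200, so the credit is €0. total €1,816 + €0 = €1,816
Liang (€241,350): Apprenticeship Credit: €241,350 is at or below the €284,300 threshold, so the full €4,375 applies. Renter's Relief Credit: €241,350 is at or above €203,200, so the credit is €0. total €4,375 + €0 = €4,375
Difference: |€1,816 − €4,375| = €2,559.

€2,559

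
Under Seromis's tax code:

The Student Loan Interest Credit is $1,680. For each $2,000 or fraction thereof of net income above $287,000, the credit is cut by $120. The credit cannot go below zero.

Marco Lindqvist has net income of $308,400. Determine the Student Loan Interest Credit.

$360

Student Loan Interest Credit: income exceeds $287,000 by $21,400, which is 11 full-or-partial $2,000 increments; reduction = 11 × $120 = $1,320, leaving $360.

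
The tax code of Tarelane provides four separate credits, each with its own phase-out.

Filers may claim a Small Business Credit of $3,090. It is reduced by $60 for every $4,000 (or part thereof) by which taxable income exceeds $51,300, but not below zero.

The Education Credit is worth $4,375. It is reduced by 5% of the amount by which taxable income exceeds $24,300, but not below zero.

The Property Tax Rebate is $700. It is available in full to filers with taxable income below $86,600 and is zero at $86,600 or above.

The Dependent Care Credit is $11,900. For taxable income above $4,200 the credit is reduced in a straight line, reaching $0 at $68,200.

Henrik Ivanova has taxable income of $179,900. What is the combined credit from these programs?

$1,110

Small Business Credit: income exceeds $51,300 by $128,600, which is 33 full-or-partial $4,000 increments; reduction = 33 × $60 = $1,980, leaving $1,110.
Education Credit: 5% of the $155,600 excess over $24,300 is $7,780 ≥ base, so the credit is $0.
Property Tax Rebate: $179,900 meets or exceeds the $86,600 cutoff, so the credit is $0.
Dependent Care Credit: $179,900 is at or above $68,200, so the credit is $0.
Total: $1,110 + $0 + $0 + $0 = $1,110.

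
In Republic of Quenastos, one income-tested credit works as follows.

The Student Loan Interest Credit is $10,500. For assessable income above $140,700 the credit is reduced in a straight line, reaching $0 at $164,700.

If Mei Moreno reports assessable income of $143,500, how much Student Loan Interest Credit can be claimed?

Student Loan Interest Credit: $143,500 is $2,800 into a $24,000 phase-out range, leaving 21,200/24,000 of the credit: $10,500 × 21,200/24,000 = $9,275.

$9,275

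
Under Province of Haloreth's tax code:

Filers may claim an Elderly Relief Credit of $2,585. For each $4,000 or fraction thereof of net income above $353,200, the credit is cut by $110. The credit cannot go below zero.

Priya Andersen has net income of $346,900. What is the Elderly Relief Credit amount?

$2,585

Elderly Relief Credit: $346,900 is at or below the $353,200 threshold, so the full $2,585 applies.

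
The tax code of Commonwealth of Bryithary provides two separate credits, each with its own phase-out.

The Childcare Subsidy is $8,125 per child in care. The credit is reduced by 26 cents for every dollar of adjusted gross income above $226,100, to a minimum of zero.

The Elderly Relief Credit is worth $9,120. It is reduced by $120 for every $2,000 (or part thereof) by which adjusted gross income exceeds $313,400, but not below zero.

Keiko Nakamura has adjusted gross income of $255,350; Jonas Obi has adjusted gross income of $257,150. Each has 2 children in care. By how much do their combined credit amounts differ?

$468

Keiko ($255,350): Childcare Subsidy: base = 2 × $8,125 = $16,250. 26% of the $29,250 excess over $226,100 is $7,605; credit = $16,250 − $7,605 = $8,645. Elderly Relief Credit: $255,350 is at or below the $313,400 threshold, so the full $9,120 applies. total $8,645 + $9,120 = $17,765
Jonas ($257,150): Childcare Subsidy: base = 2 × $8,125 = $16,250. 26% of the $31,050 excess over $226,100 is $8,073; credit = $16,250 − $8,073 = $8,177. Elderly Relief Credit: $257,150 is at or below the $313,400 threshold, so the full $9,120 applies. total $8,177 + $9,120 = $17,297
Difference: |$17,765 − $17,297| = $468.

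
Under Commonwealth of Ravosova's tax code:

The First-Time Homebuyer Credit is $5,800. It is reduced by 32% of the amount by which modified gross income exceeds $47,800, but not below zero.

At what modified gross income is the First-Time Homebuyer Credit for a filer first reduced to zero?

$65,925

The credit falls by 32% of each dollar above $47,800, so it reaches zero when the excess is $5,800 / 32% = $18,125: income = $47,800 + $18,125 = $65,925.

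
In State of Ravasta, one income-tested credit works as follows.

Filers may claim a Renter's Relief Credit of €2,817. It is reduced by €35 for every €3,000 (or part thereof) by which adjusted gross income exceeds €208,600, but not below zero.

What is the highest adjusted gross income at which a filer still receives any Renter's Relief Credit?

€448,600

After 80 increments the reduction is 80 × €35 = €2,800, leaving €17; one more increment wipes it out. Increment 80 ends at excess 80 × €3,000 = €240,000, so the highest qualifying income is €208,600 + €240,000 = €448,600.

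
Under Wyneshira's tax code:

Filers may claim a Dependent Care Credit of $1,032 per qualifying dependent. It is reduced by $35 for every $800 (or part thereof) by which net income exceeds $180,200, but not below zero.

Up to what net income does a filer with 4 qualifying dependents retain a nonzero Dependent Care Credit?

Full credit = 4 × $1,032 = $4,128.
After 117 increments the reduction is 117 × $35 = $4,095, leaving $33; one more increment wipes it out. Increment 117 ends at excess 117 × $800 = $93,600, so the highest qualifying income is $180,200 + $93,600 = $273,800.

$273,800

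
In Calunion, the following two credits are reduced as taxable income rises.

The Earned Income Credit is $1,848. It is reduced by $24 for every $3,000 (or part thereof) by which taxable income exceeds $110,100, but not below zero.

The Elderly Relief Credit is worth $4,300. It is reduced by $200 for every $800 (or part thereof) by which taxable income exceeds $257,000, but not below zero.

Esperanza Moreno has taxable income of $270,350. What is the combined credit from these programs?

Earned Income Credit: income exceeds $110,100 by $160,250, which is 54 full-or-partial $3,000 increments; reduction = 54 × $24 = $1,296, leaving $552.
Elderly Relief Credit: income exceeds $257,000 by $13,350, which is 17 full-or-partial $800 increments; reduction = 17 × $200 = $3,400, leaving $900.
Total: $552 + $900 = $1,452.

$1,452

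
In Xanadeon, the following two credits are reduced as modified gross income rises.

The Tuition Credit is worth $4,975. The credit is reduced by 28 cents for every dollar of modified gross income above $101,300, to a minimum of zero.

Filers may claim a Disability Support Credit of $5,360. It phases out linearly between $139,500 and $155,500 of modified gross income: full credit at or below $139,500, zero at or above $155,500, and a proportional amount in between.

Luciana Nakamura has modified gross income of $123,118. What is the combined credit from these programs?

Tuition Credit: 28% of the $21,818 excess over $101,300 is $6,109.04 ≥ base, so the credit is $0.
Disability Support Credit: $123,118 is at or below the $139,500 threshold, so the full $5,360 applies.
Total: $0 + $5,360 = $5,360.

$5,360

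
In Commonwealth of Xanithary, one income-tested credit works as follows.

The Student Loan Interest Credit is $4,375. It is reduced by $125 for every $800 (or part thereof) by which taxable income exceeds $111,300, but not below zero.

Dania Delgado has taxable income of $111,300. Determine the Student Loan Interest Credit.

$4,375

Student Loan Interest Credit: $111,300 is at or below the $111,300 threshold, so the full $4,375 applies.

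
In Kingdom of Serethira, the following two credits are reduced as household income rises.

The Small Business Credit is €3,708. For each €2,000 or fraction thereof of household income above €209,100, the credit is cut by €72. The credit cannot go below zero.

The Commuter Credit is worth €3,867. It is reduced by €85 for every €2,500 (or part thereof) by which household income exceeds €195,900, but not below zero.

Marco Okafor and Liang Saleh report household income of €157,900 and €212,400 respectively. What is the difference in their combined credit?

Marco (€157,900): Small Business Credit: €157,900 is at or below the €209,100 threshold, so the full €3,708 applies. Commuter Credit: €157,900 is at or below the €195,900 threshold, so the full €3,867 applies. total €3,708 + €3,867 = €7,575
Liang (€212,400): Small Business Credit: income exceeds €209,100 by €3,300, which is 2 full-or-partial €2,000 increments; reduction = 2 × €72 = €144, leaving €3,564. Commuter Credit: income exceeds €195,900 by €16,500, which is 7 full-or-partial €2,500 increments; reduction = 7 × €85 = €595, leaving €3,272. total €3,564 + €3,272 = €6,836
Difference: |€7,575 − €6,836| = €739.

€739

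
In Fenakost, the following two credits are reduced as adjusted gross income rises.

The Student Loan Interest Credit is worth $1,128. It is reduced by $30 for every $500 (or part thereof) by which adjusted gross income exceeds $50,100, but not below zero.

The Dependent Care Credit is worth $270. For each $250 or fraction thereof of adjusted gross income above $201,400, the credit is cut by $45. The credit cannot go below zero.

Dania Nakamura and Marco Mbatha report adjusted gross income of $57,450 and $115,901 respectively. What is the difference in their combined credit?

$678

Dania ($57,450): Student Loan Interest Credit: income exceeds $50,100 by $7,350, which is 15 full-or-partial $500 increments; reduction = 15 × $30 = $450, leaving $678. Dependent Care Credit: $57,450 is at or below the $201,400 threshold, so the full $270 applies. total $678 + $270 = $948
Marco ($115,901): Student Loan Interest Credit: income exceeds $50,100 by $65,801 → 132 increments × $30 = $3,960 ≥ base, so the credit is $0. Dependent Care Credit: $115,901 is at or below the $201,400 threshold, so the full $270 applies. total $0 + $270 = $270
Difference: |$948 − $270| = $678.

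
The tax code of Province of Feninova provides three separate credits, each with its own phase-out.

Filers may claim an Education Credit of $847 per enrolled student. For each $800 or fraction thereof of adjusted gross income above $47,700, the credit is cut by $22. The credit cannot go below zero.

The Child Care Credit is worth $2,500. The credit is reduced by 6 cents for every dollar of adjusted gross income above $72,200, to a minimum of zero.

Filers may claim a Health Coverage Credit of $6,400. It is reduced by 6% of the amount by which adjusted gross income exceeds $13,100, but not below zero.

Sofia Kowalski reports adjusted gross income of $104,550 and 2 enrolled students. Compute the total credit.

Education Credit: base = 2 × $847 = $1,694. income exceeds $47,700 by $56,850, which is 72 full-or-partial $800 increments; reduction = 72 × $22 = $1,584, leaving $110.
Child Care Credit: 6% of the $32,350 excess over $72,200 is $1,941; credit = $2,500 − $1,941 = $559.
Health Coverage Credit: 6% of the $91,450 excess over $13,100 is $5,487; credit = $6,400 − $5,487 = $913.
Total: $110 + $559 + $913 = $1,582.

$1,582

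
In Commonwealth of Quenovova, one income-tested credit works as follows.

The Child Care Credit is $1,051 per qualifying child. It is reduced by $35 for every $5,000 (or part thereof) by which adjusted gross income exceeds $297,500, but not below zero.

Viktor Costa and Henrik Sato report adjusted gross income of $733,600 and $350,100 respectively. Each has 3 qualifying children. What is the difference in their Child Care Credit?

Viktor ($733,600): Child Care Credit: base = 3 × $1,051 = $3,153. income exceeds $297,500 by $436,100, which is 88 full-or-partial $5,000 increments; reduction = 88 × $35 = $3,080, leaving $73.
Henrik ($350,100): Child Care Credit: base = 3 × $1,051 = $3,153. income exceeds $297,500 by $52,600, which is 11 full-or-partial $5,000 increments; reduction = 11 × $35 = $385, leaving $2,768.
Difference: |$73 − $2,768| = $2,695.

$2,695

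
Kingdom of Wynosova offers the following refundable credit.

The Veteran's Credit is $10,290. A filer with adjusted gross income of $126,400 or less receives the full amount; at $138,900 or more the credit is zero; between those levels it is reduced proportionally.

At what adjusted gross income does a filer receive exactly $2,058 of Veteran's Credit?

$136,400

$2,058 is 2,058/10,290 of the full $10,290, so 8,232/10,290 of the $12,500 range has been used: income = $126,400 + $12,500 × 8,232/10,290 = $136,400.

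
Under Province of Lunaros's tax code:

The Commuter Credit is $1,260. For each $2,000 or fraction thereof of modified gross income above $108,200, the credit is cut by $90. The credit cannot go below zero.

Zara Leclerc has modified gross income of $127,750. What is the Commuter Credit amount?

$360

Commuter Credit: income exceeds $108,200 by $19,550, which is 10 full-or-partial $2,000 increments; reduction = 10 × $90 = $900, leaving $360.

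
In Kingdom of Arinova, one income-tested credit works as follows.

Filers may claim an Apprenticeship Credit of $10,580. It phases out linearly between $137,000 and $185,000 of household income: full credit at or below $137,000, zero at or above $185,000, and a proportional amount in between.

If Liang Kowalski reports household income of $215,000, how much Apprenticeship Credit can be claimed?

$0

Apprenticeship Credit: $215,000 is at or above $185,000, so the credit is $0.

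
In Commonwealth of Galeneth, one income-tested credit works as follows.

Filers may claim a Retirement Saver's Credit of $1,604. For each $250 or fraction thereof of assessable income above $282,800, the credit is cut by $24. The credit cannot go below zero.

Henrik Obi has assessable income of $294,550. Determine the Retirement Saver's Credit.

$476

Retirement Saver's Credit: income exceeds $282,800 by $11,750, which is 47 full-or-partial $250 increments; reduction = 47 × $24 = $1,128, leaving $476.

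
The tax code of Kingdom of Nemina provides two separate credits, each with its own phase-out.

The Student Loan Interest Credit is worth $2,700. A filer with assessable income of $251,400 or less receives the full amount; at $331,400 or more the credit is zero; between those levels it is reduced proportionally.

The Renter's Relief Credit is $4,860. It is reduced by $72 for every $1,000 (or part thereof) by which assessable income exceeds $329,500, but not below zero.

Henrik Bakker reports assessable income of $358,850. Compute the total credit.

Student Loan Interest Credit: $358,850 is at or above $331,400, so the credit is $0.
Renter's Relief Credit: income exceeds $329,500 by $29,350, which is 30 full-or-partial $1,000 increments; reduction = 30 × $72 = $2,160, leaving $2,700.
Total: $0 + $2,700 = $2,700.

$2,700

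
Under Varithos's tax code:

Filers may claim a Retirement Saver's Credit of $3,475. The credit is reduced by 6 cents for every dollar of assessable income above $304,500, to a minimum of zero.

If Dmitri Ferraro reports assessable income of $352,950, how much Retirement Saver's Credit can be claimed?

Retirement Saver's Credit: 6% of the $48,450 excess over $304,500 is $2,907; credit = $3,475 − $2,907 = $568.

$568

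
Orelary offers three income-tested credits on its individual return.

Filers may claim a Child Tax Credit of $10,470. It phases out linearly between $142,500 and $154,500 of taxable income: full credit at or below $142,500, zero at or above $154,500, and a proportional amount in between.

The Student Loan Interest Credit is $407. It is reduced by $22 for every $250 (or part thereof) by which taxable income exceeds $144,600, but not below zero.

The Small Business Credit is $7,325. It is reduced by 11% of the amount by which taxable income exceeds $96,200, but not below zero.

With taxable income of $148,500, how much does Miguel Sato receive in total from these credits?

Child Tax Credit: $148,500 is $6,000 into a $12,000 phase-out range, leaving 6,000/12,000 of the credit: $10,470 × 6,000/12,000 = $5,235.
Student Loan Interest Credit: income exceeds $144,600 by $3,900, which is 16 full-or-partial $250 increments; reduction = 16 × $22 = $352, leaving $55.
Small Business Credit: 11% of the $52,300 excess over $96,200 is $5,753; credit = $7,325 − $5,753 = $1,572.
Total: $5,235 + $55 + $1,572 = $6,862.

$6,862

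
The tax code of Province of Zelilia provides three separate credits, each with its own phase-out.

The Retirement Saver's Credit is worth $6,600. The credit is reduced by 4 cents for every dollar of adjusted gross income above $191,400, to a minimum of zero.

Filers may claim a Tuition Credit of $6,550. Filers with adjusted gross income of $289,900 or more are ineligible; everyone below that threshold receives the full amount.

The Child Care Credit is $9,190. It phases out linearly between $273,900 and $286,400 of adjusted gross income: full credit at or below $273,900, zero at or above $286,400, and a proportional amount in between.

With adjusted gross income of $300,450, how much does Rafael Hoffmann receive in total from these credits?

Retirement Saver's Credit: 4% of the $109,050 excess over $191,400 is $4,362; credit = $6,600 − $4,362 = $2,238.
Tuition Credit: $300,450 meets or exceeds the $289,900 cutoff, so the credit is $0.
Child Care Credit: $300,450 is at or above $286,400, so the credit is $0.
Total: $2,238 + $0 + $0 = $2,238.

$2,238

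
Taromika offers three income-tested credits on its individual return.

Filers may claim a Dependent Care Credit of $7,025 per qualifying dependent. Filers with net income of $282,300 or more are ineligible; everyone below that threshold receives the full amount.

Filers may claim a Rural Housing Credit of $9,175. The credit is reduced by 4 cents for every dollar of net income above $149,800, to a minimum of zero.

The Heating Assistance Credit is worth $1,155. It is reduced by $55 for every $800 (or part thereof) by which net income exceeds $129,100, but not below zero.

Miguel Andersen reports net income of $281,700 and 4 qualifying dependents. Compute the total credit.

Dependent Care Credit: base = 4 × $7,025 = $28,100. $281,700 is below the $282,300 cutoff, so the full $28,100 applies.
Rural Housing Credit: 4% of the $131,900 excess over $149,800 is $5,276; credit = $9,175 − $5,276 = $3,899.
Heating Assistance Credit: income exceeds $129,100 by $152,600 → 191 increments × $55 = $10,505 ≥ base, so the credit is $0.
Total: $28,100 + $3,899 + $0 = $31,999.

$31,999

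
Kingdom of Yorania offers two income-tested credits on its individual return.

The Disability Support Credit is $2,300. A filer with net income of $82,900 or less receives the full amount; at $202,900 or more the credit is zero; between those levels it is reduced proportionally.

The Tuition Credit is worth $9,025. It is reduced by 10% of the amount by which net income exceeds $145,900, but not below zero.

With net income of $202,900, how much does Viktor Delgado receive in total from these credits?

Disability Support Credit: $202,900 is at or above $202,900, so the credit is $0.
Tuition Credit: 10% of the $57,000 excess over $145,900 is $5,700; credit = $9,025 − $5,700 = $3,325.
Total: $0 + $3,325 = $3,325.

$3,325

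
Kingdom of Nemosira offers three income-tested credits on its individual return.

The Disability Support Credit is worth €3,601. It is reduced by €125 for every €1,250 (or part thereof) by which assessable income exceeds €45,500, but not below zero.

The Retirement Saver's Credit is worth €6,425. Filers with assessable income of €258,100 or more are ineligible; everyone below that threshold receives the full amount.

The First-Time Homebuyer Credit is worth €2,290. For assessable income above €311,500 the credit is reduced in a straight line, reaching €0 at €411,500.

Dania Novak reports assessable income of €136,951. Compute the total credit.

€8,715

Disability Support Credit: income exceeds €45,500 by €91,451 → 74 increments × €125 = €9,250 ≥ base, so the credit is €0.
Retirement Saver's Credit: €136,951 is below the €258,100 cutoff, so the full €6,425 applies.
First-Time Homebuyer Credit: €136,951 is at or below the €311,500 threshold, so the full €2,290 applies.
Total: €0 + €6,425 + €2,290 = €8,715.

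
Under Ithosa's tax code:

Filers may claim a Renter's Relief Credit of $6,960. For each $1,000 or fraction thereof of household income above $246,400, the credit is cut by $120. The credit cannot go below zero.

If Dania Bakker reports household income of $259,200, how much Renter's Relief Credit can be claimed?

$5,400

Renter's Relief Credit: income exceeds $246,400 by $12,800, which is 13 full-or-partial $1,000 increments; reduction = 13 × $120 = $1,560, leaving $5,400.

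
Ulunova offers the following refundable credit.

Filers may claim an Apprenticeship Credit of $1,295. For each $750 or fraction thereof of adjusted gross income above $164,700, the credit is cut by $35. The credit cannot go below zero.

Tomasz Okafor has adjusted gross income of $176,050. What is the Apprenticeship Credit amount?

Apprenticeship Credit: income exceeds $164,700 by $11,350, which is 16 full-or-partial $750 increments; reduction = 16 × $35 = $560, leaving $735.

$735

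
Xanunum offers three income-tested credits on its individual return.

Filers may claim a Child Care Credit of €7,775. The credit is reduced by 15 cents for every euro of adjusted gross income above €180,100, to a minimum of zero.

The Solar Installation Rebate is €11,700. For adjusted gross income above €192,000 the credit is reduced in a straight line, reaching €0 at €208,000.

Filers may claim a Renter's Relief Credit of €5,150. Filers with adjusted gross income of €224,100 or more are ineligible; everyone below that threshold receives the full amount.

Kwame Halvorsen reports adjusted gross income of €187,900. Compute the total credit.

€23,455

Child Care Credit: 15% of the €7,800 excess over €180,100 is €1,170; credit = €7,775 − €1,170 = €6,605.
Solar Installation Rebate: €187,900 is at or below the €192,000 threshold, so the full €11,700 applies.
Renter's Relief Credit: €187,900 is below the €224,100 cutoff, so the full €5,150 applies.
Total: €6,605 + €11,700 + €5,150 = €23,455.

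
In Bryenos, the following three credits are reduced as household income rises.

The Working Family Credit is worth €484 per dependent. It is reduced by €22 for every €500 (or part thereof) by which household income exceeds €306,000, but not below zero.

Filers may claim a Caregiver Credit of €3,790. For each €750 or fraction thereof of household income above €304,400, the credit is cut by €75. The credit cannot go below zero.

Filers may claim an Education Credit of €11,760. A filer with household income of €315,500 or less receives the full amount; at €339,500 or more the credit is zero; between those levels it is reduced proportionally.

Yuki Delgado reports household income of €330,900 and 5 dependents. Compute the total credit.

Working Family Credit: base = 5 × €484 = €2,420. income exceeds €306,000 by €24,900, which is 50 full-or-partial €500 increments; reduction = 50 × €22 = €1,100, leaving €1,320.
Caregiver Credit: income exceeds €304,400 by €26,500, which is 36 full-or-partial €750 increments; reduction = 36 × €75 = €2,700, leaving €1,090.
Education Credit: €330,900 is €15,400 into a €24,000 phase-out range, leaving 8,600/24,000 of the credit: €11,760 × 8,600/24,000 = €4,214.
Total: €1,320 + €1,090 + €4,214 = €6,624.

€6,624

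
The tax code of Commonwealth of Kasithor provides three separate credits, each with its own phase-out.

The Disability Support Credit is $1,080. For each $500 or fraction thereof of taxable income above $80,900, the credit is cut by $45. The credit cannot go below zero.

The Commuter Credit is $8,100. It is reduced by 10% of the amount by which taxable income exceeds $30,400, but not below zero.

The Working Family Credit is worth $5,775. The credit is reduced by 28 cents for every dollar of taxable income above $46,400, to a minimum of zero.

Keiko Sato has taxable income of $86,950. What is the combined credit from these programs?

$2,940

Disability Support Credit: income exceeds $80,900 by $6,050, which is 13 full-or-partial $500 increments; reduction = 13 × $45 = $585, leaving $495.
Commuter Credit: 10% of the $56,550 excess over $30,400 is $5,655; credit = $8,100 − $5,655 = $2,445.
Working Family Credit: 28% of the $40,550 excess over $46,400 is $11,354 ≥ base, so the credit is $0.
Total: $495 + $2,445 + $0 = $2,940.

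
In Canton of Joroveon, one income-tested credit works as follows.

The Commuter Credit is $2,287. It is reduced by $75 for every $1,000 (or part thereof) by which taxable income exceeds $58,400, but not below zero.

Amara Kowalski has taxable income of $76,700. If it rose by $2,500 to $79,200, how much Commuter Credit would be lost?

At $76,700 — income exceeds $58,400 by $18,300, which is 19 full-or-partial $1,000 increments; reduction = 19 × $75 = $1,425, leaving $862.
At $79,200 — income exceeds $58,400 by $20,800, which is 21 full-or-partial $1,000 increments; reduction = 21 × $75 = $1,575, leaving $712.
Lost: $862 − $712 = $150.

$150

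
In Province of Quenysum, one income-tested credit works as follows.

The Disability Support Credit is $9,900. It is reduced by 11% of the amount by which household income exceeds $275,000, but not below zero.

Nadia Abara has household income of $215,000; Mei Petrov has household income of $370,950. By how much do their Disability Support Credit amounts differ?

$9,900

Nadia ($215,000): Disability Support Credit: $215,000 is at or below the $275,000 threshold, so the full $9,900 applies.
Mei ($370,950): Disability Support Credit: 11% of the $95,950 excess over $275,000 is $10,554.50 ≥ base, so the credit is $0.
Difference: |$9,900 − $0| = $9,900.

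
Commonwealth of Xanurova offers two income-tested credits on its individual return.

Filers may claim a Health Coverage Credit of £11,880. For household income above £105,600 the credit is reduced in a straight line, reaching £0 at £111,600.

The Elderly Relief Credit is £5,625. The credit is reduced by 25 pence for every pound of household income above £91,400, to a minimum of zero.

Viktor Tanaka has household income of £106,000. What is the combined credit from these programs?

£13,063

Health Coverage Credit: £106,000 is £400 into a £6,000 phase-out range, leaving 5,600/6,000 of the credit: £11,880 × 5,600/6,000 = £11,088.
Elderly Relief Credit: 25% of the £14,600 excess over £91,400 is £3,650; credit = £5,625 − £3,650 = £1,975.
Total: £11,088 + £1,975 = £13,063.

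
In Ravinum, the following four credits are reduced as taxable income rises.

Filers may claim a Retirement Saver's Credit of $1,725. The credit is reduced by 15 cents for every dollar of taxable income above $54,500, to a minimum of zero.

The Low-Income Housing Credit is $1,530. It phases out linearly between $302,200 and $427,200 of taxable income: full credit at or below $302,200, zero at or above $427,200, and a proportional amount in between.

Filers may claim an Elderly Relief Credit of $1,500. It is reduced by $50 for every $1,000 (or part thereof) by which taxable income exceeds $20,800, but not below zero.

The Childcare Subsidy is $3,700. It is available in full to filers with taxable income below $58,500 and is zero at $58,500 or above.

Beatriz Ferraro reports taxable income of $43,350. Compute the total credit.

$7,305

Retirement Saver's Credit: $43,350 is at or below the $54,500 threshold, so the full $1,725 applies.
Low-Income Housing Credit: $43,350 is at or below the $302,200 threshold, so the full $1,530 applies.
Elderly Relief Credit: income exceeds $20,800 by $22,550, which is 23 full-or-partial $1,000 increments; reduction = 23 × $50 = $1,150, leaving $350.
Childcare Subsidy: $43,350 is below the $58,500 cutoff, so the full $3,700 applies.
Total: $1,725 + $1,530 + $350 + $3,700 = $7,305.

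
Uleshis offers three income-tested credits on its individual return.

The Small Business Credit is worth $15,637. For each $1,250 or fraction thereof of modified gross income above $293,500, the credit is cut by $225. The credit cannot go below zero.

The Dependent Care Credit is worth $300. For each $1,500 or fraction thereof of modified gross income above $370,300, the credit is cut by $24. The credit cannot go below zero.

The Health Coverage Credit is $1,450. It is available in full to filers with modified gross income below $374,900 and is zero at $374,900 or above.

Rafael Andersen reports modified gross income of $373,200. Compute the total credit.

Small Business Credit: income exceeds $293,500 by $79,700, which is 64 full-or-partial $1,250 increments; reduction = 64 × $225 = $14,400, leaving $1,237.
Dependent Care Credit: income exceeds $370,300 by $2,900, which is 2 full-or-partial $1,500 increments; reduction = 2 × $24 = $48, leaving $252.
Health Coverage Credit: $373,200 is below the $374,900 cutoff, so the full $1,450 applies.
Total: $1,237 + $252 + $1,450 = $2,939.

$2,939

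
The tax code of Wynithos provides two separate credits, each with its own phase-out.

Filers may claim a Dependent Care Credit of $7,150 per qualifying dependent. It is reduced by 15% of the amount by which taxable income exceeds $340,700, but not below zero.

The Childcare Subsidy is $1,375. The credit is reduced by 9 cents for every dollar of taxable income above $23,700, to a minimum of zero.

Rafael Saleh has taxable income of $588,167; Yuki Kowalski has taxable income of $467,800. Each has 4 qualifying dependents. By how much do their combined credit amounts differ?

$9,535

Rafael ($588,167): Dependent Care Credit: base = 4 × $7,150 = $28,600. 15% of the $247,467 excess over $340,700 is $37,120.05 ≥ base, so the credit is $0. Childcare Subsidy: 9% of the $564,467 excess over $23,700 is $50,802.03 ≥ base, so the credit is $0. total $0 + $0 = $0
Yuki ($467,800): Dependent Care Credit: base = 4 × $7,150 = $28,600. 15% of the $127,100 excess over $340,700 is $19,065; credit = $28,600 − $19,065 = $9,535. Childcare Subsidy: 9% of the $444,100 excess over $23,700 is $39,969 ≥ base, so the credit is $0. total $9,535 + $0 = $9,535
Difference: |$0 − $9,535| = $9,535.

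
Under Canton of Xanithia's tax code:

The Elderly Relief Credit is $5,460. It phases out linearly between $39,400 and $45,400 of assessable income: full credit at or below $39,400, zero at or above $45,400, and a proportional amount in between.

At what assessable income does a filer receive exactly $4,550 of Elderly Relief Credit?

$40,400

$4,550 is 4,550/5,460 of the full $5,460, so 910/5,460 of the $6,000 range has been used: income = $39,400 + $6,000 × 910/5,460 = $40,400.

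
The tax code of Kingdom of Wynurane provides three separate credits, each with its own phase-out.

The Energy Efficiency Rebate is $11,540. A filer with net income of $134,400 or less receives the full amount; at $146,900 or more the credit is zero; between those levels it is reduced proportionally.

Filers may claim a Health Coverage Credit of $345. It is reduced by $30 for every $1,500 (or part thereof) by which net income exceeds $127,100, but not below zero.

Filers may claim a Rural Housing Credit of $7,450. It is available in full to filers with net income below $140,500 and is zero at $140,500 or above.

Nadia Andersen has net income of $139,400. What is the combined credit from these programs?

$14,449

Energy Efficiency Rebate: $139,400 is $5,000 into a $12,500 phase-out range, leaving 7,500/12,500 of the credit: $11,540 × 7,500/12,500 = $6,924.
Health Coverage Credit: income exceeds $127,100 by $12,300, which is 9 full-or-partial $1,500 increments; reduction = 9 × $30 = $270, leaving $75.
Rural Housing Credit: $139,400 is below the $140,500 cutoff, so the full $7,450 applies.
Total: $6,924 + $75 + $7,450 = $14,449.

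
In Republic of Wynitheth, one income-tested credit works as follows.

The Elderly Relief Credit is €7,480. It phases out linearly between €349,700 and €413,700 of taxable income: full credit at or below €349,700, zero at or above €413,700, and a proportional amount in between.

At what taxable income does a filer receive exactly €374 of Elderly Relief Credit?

€410,500

€374 is 374/7,480 of the full €7,480, so 7,106/7,480 of the €64,000 range has been used: income = €349,700 + €64,000 × 7,106/7,480 = €410,500.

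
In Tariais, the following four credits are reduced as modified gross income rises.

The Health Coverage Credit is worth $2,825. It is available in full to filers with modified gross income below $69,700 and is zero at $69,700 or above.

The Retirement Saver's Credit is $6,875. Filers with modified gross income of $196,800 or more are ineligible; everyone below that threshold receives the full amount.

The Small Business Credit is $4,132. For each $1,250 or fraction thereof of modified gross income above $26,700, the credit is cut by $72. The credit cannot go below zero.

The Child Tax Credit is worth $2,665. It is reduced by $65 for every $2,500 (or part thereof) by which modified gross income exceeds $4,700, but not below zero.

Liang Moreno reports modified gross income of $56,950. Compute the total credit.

Health Coverage Credit: $56,950 is below the $69,700 cutoff, so the full $2,825 applies.
Retirement Saver's Credit: $56,950 is below the $196,800 cutoff, so the full $6,875 applies.
Small Business Credit: income exceeds $26,700 by $30,250, which is 25 full-or-partial $1,250 increments; reduction = 25 × $72 = $1,800, leaving $2,332.
Child Tax Credit: income exceeds $4,700 by $52,250, which is 21 full-or-partial $2,500 increments; reduction = 21 × $65 = $1,365, leaving $1,300.
Total: $2,825 + $6,875 + $2,332 + $1,300 = $13,332.

$13,332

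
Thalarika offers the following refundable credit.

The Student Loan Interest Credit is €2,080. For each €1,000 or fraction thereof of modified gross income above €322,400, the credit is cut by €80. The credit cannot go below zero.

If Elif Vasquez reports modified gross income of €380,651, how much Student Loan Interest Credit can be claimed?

€0

Student Loan Interest Credit: income exceeds €322,400 by €58,251 → 59 increments × €80 = €4,720 ≥ base, so the credit is €0.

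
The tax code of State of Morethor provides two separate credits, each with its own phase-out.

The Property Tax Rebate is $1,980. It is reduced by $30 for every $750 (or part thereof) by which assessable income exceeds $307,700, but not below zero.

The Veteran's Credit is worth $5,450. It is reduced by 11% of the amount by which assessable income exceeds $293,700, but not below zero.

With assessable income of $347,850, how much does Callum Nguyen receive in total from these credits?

Property Tax Rebate: income exceeds $307,700 by $40,150, which is 54 full-or-partial $750 increments; reduction = 54 × $30 = $1,620, leaving $360.
Veteran's Credit: 11% of the $54,150 excess over $293,700 is $5,956.50 ≥ base, so the credit is $0.
Total: $360 + $0 = $360.

$360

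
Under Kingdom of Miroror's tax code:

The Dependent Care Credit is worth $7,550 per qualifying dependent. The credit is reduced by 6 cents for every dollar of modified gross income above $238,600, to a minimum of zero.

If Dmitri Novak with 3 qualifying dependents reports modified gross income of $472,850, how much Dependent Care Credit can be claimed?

$8,595

Dependent Care Credit: base = 3 × $7,550 = $22,650. 6% of the $234,250 excess over $238,600 is $14,055; credit = $22,650 − $14,055 = $8,595.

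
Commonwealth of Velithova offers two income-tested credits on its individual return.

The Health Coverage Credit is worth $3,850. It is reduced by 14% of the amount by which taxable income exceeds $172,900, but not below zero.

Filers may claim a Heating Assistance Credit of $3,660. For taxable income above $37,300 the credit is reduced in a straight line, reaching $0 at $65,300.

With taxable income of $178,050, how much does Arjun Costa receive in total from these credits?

Health Coverage Credit: 14% of the $5,150 excess over $172,900 is $721; credit = $3,850 − $721 = $3,129.
Heating Assistance Credit: $178,050 is at or above $65,300, so the credit is $0.
Total: $3,129 + $0 = $3,129.

$3,129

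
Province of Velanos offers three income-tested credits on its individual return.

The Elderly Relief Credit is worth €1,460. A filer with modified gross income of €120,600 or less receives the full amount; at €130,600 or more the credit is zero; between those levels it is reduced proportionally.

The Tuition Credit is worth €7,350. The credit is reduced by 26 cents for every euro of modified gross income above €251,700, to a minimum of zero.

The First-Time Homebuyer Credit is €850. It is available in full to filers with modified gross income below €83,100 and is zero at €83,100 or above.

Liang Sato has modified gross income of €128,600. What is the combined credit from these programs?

Elderly Relief Credit: €128,600 is €8,000 into a €10,000 phase-out range, leaving 2,000/10,000 of the credit: €1,460 × 2,000/10,000 = €292.
Tuition Credit: €128,600 is at or below the €251,700 threshold, so the full €7,350 applies.
First-Time Homebuyer Credit: €128,600 meets or exceeds the €83,100 cutoff, so the credit is €0.
Total: €292 + €7,350 + €0 = €7,642.

€7,642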